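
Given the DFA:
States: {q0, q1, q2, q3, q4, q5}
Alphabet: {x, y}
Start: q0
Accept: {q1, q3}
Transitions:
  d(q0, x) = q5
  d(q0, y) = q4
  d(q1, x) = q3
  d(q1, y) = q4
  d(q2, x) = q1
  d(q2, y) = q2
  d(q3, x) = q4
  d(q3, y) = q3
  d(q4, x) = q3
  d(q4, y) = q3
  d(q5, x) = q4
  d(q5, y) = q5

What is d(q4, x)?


Looking up transition d(q4, x)

q3


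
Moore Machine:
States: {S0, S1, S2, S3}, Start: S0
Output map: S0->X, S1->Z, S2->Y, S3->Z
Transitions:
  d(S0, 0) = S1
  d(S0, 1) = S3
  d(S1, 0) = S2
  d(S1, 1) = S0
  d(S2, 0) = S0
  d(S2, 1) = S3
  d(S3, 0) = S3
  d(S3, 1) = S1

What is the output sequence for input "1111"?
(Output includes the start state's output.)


Start: S0 (output X)
  --1--> S3 (output Z)
  --1--> S1 (output Z)
  --1--> S0 (output X)
  --1--> S3 (output Z)

"XZZXZ"


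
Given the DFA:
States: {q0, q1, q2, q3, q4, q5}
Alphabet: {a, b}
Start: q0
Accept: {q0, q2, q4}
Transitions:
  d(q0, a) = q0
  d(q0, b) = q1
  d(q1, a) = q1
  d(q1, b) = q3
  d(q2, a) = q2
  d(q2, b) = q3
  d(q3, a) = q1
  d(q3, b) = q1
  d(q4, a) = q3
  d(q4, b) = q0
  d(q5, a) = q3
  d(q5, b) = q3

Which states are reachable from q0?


BFS from q0:
  layer 0: {q0}
  layer 1: {q1}
  layer 2: {q3}

{q0, q1, q3}


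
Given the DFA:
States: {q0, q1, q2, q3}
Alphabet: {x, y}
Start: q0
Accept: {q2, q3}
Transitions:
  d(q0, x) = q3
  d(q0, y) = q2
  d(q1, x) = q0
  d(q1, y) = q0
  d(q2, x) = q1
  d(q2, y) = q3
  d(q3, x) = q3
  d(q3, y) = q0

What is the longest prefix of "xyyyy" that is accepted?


Run the DFA, marking each prefix where the state is accepting:
  "" -> q0 [reject]
  "x" -> q3 [accept]
  "xy" -> q0 [reject]
  "xyy" -> q2 [accept]
  "xyyy" -> q3 [accept]
  "xyyyy" -> q0 [reject]

"xyyy"


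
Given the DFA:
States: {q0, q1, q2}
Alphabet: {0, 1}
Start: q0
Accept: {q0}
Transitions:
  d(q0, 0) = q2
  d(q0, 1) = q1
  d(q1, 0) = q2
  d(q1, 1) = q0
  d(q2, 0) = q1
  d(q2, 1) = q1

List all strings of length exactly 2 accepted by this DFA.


All strings of length 2: 4 total
Accepted: 1

"11"


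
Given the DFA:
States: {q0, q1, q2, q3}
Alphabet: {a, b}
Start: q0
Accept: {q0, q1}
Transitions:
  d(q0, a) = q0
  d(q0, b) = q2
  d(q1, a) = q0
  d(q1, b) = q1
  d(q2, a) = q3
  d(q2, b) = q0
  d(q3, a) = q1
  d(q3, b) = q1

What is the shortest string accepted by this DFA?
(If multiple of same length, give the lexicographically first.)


BFS by string length (lex-first path to each state shown):
  len 0: q0<-""
Found accept state at length 0.

"" (empty string)


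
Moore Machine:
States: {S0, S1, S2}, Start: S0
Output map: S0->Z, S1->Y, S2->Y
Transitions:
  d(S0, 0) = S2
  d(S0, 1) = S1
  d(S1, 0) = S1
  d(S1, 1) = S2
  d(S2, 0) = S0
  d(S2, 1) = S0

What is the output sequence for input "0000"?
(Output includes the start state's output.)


Start: S0 (output Z)
  --0--> S2 (output Y)
  --0--> S0 (output Z)
  --0--> S2 (output Y)
  --0--> S0 (output Z)

"ZYZYZ"


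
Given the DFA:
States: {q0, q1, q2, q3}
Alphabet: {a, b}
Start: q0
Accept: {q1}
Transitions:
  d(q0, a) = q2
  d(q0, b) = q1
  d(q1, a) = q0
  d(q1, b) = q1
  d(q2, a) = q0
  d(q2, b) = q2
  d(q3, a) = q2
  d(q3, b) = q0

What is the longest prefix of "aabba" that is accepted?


Run the DFA, marking each prefix where the state is accepting:
  "" -> q0 [reject]
  "a" -> q2 [reject]
  "aa" -> q0 [reject]
  "aab" -> q1 [accept]
  "aabb" -> q1 [accept]
  "aabba" -> q0 [reject]

"aabb"


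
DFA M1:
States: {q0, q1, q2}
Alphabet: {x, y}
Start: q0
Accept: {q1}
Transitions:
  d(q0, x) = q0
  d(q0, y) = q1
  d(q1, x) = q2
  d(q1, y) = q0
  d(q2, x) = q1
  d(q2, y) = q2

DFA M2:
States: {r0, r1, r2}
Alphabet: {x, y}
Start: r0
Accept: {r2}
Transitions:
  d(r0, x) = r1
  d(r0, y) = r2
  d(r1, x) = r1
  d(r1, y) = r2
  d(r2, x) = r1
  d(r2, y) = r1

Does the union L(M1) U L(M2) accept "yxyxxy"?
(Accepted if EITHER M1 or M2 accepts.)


M1: final=q2 accepted=False
M2: final=r2 accepted=True

Yes, union accepts


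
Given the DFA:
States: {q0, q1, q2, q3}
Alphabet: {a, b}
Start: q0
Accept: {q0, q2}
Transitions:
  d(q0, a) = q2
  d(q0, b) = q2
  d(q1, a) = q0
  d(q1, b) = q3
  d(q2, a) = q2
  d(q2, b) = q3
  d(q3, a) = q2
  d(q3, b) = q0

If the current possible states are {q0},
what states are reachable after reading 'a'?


Apply transition on 'a' from each current state:
  d(q0, a) = q2

{q2}


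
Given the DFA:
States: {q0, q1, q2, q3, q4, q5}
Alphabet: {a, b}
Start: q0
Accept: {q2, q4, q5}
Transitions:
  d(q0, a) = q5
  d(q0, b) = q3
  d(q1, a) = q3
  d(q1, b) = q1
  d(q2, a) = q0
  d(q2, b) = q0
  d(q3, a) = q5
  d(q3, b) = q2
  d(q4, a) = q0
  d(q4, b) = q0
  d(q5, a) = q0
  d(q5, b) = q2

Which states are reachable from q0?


BFS from q0:
  layer 0: {q0}
  layer 1: {q3, q5}
  layer 2: {q2}

{q0, q2, q3, q5}


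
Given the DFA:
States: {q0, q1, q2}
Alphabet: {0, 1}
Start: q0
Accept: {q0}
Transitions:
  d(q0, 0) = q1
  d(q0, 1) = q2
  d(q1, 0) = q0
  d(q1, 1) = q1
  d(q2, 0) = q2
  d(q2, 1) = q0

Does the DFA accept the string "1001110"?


Trace: q0 -> q2 -> q2 -> q2 -> q0 -> q2 -> q0 -> q1
Final state: q1
Accept states: {q0}

No, rejected (final state q1 is not an accept state)


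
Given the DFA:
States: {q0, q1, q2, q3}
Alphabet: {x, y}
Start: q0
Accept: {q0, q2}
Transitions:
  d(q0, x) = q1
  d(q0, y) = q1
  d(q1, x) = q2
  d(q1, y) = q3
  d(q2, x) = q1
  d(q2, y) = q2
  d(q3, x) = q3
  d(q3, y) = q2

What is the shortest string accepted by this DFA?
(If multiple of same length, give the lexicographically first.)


BFS by string length (lex-first path to each state shown):
  len 0: q0<-""
Found accept state at length 0.

"" (empty string)


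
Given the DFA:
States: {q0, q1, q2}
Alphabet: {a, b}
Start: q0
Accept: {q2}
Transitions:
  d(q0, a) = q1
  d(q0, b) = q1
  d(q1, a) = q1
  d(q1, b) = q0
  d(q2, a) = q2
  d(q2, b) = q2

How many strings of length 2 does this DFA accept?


Enumerating all length-2 strings:
  "aa" -> q1 [reject]
  "ab" -> q0 [reject]
  "ba" -> q1 [reject]
  "bb" -> q0 [reject]

0 out of 4


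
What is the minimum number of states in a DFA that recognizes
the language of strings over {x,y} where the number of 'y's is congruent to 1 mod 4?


States track (count of 'y') mod 4.
Need 4 states: one per remainder 0..3; accept = remainder 1.

4


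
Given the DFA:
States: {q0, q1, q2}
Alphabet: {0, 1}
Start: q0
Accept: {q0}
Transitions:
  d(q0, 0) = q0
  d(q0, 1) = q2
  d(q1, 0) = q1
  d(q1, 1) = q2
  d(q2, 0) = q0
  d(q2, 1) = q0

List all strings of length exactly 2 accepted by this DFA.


All strings of length 2: 4 total
Accepted: 3

"00", "10", "11"


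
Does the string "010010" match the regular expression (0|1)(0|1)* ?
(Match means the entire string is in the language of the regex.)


|string| = 6; first = '0'; last = '0'

Yes, "010010" matches (0|1)(0|1)*


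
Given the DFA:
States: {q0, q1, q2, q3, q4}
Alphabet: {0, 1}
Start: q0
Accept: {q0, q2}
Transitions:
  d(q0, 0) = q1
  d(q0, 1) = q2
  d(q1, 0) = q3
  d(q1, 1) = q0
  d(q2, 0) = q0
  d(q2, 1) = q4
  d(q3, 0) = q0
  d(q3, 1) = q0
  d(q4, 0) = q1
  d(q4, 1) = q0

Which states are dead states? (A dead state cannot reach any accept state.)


Forward reachability from each state:
  q0 -> reaches accept state q0 (live)
  q1 -> reaches accept state q0 (live)
  q2 -> reaches accept state q0 (live)
  q3 -> reaches accept state q0 (live)
  q4 -> reaches accept state q0 (live)

None (all states can reach an accept state)


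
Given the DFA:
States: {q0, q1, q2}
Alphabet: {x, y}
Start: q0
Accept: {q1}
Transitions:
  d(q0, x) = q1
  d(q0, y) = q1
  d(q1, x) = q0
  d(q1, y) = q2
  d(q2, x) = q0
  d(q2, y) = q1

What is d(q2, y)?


Looking up transition d(q2, y)

q1


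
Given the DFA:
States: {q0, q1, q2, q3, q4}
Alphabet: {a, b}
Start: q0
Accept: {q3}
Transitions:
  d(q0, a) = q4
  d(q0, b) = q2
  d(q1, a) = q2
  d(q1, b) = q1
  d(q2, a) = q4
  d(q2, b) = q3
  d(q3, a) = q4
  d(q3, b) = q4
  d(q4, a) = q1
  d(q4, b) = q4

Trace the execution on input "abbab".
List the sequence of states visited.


Input: abbab
d(q0, a) = q4
d(q4, b) = q4
d(q4, b) = q4
d(q4, a) = q1
d(q1, b) = q1


q0 -> q4 -> q4 -> q4 -> q1 -> q1


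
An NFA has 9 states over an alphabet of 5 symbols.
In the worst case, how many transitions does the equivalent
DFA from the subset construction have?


Subset construction: one DFA state per subset of NFA states = 2^9 = 512 states.
Each DFA state has 5 outgoing transitions: 512 * 5 = 2560

2560


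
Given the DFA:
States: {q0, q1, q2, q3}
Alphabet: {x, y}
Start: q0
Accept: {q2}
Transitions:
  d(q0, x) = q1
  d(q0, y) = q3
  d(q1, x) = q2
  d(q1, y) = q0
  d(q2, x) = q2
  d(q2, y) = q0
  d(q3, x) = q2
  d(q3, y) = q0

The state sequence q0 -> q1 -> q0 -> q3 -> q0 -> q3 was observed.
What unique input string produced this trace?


Trace back each transition to find the symbol:
  q0 --[x]--> q1
  q1 --[y]--> q0
  q0 --[y]--> q3
  q3 --[y]--> q0
  q0 --[y]--> q3

"xyyyy"


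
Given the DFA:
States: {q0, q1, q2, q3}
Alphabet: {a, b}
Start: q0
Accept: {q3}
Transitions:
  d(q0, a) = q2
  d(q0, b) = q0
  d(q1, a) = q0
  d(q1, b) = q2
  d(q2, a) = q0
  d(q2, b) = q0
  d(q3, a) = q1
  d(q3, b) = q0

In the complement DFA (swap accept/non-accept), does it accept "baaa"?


Trace: q0 -> q0 -> q2 -> q0 -> q2
Final: q2
Original accept: {q3}
Complement: q2 is not in original accept

Yes, complement accepts (original rejects)


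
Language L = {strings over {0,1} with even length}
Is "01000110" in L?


length = 8; 8 mod 2 = 0

Yes, "01000110" is in L


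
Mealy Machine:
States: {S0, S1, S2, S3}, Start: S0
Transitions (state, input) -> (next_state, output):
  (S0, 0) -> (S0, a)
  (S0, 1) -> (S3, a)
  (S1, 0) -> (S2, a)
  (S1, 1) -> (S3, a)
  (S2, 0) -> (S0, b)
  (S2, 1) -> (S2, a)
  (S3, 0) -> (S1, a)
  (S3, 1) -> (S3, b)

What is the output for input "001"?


Step-by-step:
  (S0, 0) -> (S0, a)
  (S0, 0) -> (S0, a)
  (S0, 1) -> (S3, a)

"aaa"


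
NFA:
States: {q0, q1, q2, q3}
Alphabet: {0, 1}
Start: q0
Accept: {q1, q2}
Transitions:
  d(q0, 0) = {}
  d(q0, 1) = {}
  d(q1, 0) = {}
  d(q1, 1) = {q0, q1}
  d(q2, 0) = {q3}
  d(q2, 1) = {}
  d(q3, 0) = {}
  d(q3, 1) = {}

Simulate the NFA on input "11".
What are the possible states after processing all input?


Start: {q0}
  --1--> {}
  --1--> {}

{} (empty set, no valid transitions)


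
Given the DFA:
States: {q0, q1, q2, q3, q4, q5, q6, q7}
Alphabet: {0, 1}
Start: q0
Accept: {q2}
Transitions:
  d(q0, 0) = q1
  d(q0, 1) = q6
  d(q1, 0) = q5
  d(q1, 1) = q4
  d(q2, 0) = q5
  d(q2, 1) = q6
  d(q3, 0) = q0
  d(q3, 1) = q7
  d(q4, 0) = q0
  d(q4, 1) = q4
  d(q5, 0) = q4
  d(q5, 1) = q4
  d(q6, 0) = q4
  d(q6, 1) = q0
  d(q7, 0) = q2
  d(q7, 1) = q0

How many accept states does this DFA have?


Accept states listed: {q2}
Counting: q2(1)

1


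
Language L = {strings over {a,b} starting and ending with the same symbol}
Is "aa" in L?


first = 'a', last = 'a'

Yes, "aa" is in L


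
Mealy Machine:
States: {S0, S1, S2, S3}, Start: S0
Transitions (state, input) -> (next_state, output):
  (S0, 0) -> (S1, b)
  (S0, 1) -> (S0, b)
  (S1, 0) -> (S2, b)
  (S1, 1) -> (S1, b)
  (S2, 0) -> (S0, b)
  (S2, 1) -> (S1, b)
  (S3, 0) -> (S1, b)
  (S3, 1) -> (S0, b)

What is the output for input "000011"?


Step-by-step:
  (S0, 0) -> (S1, b)
  (S1, 0) -> (S2, b)
  (S2, 0) -> (S0, b)
  (S0, 0) -> (S1, b)
  (S1, 1) -> (S1, b)
  (S1, 1) -> (S1, b)

"bbbbbb"


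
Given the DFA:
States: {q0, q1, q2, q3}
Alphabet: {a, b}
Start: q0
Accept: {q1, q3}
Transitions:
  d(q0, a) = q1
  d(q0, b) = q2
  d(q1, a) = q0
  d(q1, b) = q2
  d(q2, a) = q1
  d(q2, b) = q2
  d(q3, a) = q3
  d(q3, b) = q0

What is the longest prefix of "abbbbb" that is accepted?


Run the DFA, marking each prefix where the state is accepting:
  "" -> q0 [reject]
  "a" -> q1 [accept]
  "ab" -> q2 [reject]
  "abb" -> q2 [reject]
  "abbb" -> q2 [reject]
  "abbbb" -> q2 [reject]
  "abbbbb" -> q2 [reject]

"a"


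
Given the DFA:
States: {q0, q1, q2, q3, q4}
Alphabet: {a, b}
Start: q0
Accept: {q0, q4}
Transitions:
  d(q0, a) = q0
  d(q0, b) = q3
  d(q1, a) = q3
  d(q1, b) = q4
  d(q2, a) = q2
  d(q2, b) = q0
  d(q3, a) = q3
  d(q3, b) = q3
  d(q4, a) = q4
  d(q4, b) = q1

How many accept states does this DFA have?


Accept states listed: {q0, q4}
Counting: q0(1) q4(2)

2


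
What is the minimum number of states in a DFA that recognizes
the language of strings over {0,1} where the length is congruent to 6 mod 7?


States track (length) mod 7.
Need 7 states: one per remainder 0..6; accept = remainder 6.

7


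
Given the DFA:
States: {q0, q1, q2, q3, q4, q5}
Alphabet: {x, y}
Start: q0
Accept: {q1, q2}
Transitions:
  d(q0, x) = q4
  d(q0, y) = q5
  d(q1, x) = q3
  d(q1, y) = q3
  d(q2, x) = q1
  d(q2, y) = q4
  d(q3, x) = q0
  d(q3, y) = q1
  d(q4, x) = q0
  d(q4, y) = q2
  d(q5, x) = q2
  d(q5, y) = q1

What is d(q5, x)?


Looking up transition d(q5, x)

q2


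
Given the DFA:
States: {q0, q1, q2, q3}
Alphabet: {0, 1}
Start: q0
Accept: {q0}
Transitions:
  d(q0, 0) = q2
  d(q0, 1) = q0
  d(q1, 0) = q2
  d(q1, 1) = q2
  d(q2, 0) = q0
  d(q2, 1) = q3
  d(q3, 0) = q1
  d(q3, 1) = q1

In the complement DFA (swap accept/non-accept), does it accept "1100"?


Trace: q0 -> q0 -> q0 -> q2 -> q0
Final: q0
Original accept: {q0}
Complement: q0 is in original accept

No, complement rejects (original accepts)


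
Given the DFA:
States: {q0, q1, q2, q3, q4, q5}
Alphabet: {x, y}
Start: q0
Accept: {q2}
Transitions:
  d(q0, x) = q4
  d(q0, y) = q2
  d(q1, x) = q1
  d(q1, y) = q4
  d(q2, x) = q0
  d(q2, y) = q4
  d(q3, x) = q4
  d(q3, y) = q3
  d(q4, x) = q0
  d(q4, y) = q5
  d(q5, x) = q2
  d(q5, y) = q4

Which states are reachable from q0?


BFS from q0:
  layer 0: {q0}
  layer 1: {q2, q4}
  layer 2: {q5}

{q0, q2, q4, q5}


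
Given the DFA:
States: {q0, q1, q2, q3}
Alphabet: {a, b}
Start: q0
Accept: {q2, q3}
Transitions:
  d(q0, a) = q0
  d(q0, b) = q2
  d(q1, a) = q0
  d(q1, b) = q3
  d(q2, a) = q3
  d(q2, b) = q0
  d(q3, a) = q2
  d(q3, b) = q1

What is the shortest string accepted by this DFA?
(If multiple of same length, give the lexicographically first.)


BFS by string length (lex-first path to each state shown):
  len 0: q0<-""
  len 1: q0<-"a", q2<-"b"
Found accept state at length 1.

"b"


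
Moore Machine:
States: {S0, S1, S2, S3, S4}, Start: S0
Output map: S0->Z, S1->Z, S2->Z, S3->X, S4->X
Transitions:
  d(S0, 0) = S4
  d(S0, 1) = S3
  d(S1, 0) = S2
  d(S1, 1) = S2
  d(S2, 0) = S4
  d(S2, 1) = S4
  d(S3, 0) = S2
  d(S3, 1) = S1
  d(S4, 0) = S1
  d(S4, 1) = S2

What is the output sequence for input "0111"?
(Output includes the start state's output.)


Start: S0 (output Z)
  --0--> S4 (output X)
  --1--> S2 (output Z)
  --1--> S4 (output X)
  --1--> S2 (output Z)

"ZXZXZ"


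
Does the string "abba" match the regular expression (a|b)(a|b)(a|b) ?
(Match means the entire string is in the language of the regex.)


|string| = 4; first = 'a'; last = 'a'

No, "abba" does not match (a|b)(a|b)(a|b)


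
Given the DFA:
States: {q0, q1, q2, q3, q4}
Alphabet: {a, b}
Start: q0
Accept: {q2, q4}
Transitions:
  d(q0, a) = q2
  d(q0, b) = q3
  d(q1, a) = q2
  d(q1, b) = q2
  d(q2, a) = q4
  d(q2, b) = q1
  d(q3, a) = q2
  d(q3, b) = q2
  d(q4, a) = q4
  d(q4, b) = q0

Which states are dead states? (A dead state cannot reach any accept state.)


Forward reachability from each state:
  q0 -> reaches accept state q2 (live)
  q1 -> reaches accept state q2 (live)
  q2 -> reaches accept state q2 (live)
  q3 -> reaches accept state q2 (live)
  q4 -> reaches accept state q2 (live)

None (all states can reach an accept state)


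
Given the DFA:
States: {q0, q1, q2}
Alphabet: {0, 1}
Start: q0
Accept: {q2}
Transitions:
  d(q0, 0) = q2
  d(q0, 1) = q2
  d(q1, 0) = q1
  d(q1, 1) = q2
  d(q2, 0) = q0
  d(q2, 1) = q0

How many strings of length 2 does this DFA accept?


Enumerating all length-2 strings:
  "00" -> q0 [reject]
  "01" -> q0 [reject]
  "10" -> q0 [reject]
  "11" -> q0 [reject]

0 out of 4


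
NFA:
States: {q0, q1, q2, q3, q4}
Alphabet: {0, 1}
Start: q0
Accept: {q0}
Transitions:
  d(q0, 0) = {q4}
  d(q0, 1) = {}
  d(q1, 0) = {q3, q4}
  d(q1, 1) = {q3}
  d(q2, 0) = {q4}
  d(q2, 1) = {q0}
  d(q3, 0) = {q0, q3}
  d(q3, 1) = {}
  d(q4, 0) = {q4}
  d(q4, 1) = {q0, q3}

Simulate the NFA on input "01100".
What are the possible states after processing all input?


Start: {q0}
  --0--> {q4}
  --1--> {q0, q3}
  --1--> {}
  --0--> {}
  --0--> {}

{} (empty set, no valid transitions)


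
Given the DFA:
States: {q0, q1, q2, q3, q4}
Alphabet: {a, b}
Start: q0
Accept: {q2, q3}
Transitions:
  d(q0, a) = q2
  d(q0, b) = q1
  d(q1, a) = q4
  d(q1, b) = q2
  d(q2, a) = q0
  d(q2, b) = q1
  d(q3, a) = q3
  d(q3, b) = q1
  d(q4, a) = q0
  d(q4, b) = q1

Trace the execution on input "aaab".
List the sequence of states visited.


Input: aaab
d(q0, a) = q2
d(q2, a) = q0
d(q0, a) = q2
d(q2, b) = q1


q0 -> q2 -> q0 -> q2 -> q1


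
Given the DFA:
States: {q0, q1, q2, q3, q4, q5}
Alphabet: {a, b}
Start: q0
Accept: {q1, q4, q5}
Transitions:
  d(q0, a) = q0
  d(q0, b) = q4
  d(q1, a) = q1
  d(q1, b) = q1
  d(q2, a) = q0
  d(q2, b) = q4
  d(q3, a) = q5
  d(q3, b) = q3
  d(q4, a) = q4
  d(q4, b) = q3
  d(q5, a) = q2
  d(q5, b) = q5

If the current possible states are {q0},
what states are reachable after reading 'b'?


Apply transition on 'b' from each current state:
  d(q0, b) = q4

{q4}


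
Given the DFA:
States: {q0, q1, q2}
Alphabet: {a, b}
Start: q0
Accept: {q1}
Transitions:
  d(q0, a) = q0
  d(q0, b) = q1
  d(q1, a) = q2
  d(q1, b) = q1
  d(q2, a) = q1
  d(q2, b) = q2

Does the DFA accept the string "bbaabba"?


Trace: q0 -> q1 -> q1 -> q2 -> q1 -> q1 -> q1 -> q2
Final state: q2
Accept states: {q1}

No, rejected (final state q2 is not an accept state)


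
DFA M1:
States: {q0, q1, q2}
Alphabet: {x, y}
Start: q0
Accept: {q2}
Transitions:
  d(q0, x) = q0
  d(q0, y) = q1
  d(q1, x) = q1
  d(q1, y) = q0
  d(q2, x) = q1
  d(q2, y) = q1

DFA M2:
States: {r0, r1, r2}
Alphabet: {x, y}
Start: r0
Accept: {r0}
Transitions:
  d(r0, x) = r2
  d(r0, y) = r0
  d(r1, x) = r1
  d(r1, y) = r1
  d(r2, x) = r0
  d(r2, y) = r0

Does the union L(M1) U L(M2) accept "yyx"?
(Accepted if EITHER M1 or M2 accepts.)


M1: final=q0 accepted=False
M2: final=r2 accepted=False

No, union rejects (neither accepts)


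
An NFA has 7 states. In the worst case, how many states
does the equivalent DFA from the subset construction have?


Subset construction: one DFA state per subset of NFA states.
2^7 = 128

128


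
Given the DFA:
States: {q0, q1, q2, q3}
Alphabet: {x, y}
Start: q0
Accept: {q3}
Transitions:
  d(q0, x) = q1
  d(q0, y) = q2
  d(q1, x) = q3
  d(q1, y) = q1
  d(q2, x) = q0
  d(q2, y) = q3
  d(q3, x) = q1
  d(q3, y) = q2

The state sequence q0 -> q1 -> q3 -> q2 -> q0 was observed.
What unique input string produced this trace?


Trace back each transition to find the symbol:
  q0 --[x]--> q1
  q1 --[x]--> q3
  q3 --[y]--> q2
  q2 --[x]--> q0

"xxyx"


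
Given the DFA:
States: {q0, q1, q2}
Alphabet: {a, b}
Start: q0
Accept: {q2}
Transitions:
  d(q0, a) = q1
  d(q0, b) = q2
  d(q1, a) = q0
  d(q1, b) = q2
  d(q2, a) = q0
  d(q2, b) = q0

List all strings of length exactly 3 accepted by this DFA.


All strings of length 3: 8 total
Accepted: 3

"aab", "bab", "bbb"


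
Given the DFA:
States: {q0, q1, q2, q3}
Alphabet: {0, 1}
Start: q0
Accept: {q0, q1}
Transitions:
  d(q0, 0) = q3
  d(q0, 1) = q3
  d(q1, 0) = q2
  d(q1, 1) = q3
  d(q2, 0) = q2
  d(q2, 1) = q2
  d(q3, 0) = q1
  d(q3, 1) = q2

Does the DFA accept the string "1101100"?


Trace: q0 -> q3 -> q2 -> q2 -> q2 -> q2 -> q2 -> q2
Final state: q2
Accept states: {q0, q1}

No, rejected (final state q2 is not an accept state)


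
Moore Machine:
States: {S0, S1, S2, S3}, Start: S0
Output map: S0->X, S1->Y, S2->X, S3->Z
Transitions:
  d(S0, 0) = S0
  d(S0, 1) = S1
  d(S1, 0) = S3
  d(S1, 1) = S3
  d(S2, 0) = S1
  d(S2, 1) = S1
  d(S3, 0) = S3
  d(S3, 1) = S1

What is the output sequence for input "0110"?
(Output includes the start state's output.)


Start: S0 (output X)
  --0--> S0 (output X)
  --1--> S1 (output Y)
  --1--> S3 (output Z)
  --0--> S3 (output Z)

"XXYZZ"


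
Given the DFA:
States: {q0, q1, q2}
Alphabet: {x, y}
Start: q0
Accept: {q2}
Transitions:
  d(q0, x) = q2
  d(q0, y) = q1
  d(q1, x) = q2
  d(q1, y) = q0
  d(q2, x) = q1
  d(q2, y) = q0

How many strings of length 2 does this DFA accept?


Enumerating all length-2 strings:
  "xx" -> q1 [reject]
  "xy" -> q0 [reject]
  "yx" -> q2 [accept]
  "yy" -> q0 [reject]

1 out of 4


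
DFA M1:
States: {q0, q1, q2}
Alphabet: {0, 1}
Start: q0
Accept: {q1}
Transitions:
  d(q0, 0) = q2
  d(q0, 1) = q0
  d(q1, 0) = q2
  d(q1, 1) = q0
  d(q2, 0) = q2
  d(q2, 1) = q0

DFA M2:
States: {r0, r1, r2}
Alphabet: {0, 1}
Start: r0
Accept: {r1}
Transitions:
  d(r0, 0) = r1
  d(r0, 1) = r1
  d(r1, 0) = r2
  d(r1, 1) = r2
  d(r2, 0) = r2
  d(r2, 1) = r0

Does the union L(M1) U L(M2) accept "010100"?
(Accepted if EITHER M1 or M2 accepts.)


M1: final=q2 accepted=False
M2: final=r2 accepted=False

No, union rejects (neither accepts)


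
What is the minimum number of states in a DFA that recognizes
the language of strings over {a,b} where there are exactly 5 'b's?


States: count = 0, 1, ..., 5 (that's 6 states), plus a dead state for count > 5.
Total: 6 + 1 = 7. Accept = count-5 state.

7


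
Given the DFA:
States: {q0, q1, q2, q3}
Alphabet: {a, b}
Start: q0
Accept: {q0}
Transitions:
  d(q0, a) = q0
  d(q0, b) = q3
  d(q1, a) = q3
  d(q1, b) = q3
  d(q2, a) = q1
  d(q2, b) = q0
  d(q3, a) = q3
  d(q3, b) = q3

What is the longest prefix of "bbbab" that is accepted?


Run the DFA, marking each prefix where the state is accepting:
  "" -> q0 [accept]
  "b" -> q3 [reject]
  "bb" -> q3 [reject]
  "bbb" -> q3 [reject]
  "bbba" -> q3 [reject]
  "bbbab" -> q3 [reject]

""


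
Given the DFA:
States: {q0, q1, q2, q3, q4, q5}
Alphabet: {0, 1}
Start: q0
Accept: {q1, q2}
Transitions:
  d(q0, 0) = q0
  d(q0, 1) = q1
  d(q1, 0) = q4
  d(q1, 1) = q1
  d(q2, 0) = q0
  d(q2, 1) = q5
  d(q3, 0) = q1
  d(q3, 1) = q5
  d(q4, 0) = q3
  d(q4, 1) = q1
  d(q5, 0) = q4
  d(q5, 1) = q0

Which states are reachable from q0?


BFS from q0:
  layer 0: {q0}
  layer 1: {q1}
  layer 2: {q4}
  layer 3: {q3}
  layer 4: {q5}

{q0, q1, q3, q4, q5}


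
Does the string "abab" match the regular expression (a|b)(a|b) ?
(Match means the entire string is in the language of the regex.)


|string| = 4; first = 'a'; last = 'b'

No, "abab" does not match (a|b)(a|b)


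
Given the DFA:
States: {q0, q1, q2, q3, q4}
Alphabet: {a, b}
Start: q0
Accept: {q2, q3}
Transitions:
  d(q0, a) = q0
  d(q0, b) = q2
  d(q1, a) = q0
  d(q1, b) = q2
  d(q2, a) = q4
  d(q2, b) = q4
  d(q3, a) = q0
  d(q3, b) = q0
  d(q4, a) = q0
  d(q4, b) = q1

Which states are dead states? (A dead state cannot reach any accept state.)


Forward reachability from each state:
  q0 -> reaches accept state q2 (live)
  q1 -> reaches accept state q2 (live)
  q2 -> reaches accept state q2 (live)
  q3 -> reaches accept state q2 (live)
  q4 -> reaches accept state q2 (live)

None (all states can reach an accept state)


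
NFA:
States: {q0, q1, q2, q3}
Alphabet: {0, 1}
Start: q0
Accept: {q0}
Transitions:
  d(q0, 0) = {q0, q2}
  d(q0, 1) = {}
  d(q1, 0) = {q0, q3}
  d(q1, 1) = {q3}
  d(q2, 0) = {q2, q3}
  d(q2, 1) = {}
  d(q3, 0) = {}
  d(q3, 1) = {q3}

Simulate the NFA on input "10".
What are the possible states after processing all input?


Start: {q0}
  --1--> {}
  --0--> {}

{} (empty set, no valid transitions)


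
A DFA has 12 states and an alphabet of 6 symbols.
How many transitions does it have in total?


Each state has exactly one transition per symbol.
12 * 6 = 72

72


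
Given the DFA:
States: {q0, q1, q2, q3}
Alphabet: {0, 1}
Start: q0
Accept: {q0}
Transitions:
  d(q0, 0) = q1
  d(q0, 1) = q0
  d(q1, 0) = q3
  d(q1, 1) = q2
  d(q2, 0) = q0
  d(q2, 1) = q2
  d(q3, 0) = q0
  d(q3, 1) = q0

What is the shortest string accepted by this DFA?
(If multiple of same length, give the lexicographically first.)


BFS by string length (lex-first path to each state shown):
  len 0: q0<-""
Found accept state at length 0.

"" (empty string)


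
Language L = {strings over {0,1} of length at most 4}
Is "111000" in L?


length = 6

No, "111000" is not in L


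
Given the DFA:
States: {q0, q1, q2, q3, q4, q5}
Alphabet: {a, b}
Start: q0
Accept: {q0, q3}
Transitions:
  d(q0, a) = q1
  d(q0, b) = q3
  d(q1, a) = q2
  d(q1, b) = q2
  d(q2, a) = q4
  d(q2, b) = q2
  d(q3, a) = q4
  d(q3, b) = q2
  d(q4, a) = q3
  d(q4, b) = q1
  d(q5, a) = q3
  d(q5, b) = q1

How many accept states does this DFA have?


Accept states listed: {q0, q3}
Counting: q0(1) q3(2)

2


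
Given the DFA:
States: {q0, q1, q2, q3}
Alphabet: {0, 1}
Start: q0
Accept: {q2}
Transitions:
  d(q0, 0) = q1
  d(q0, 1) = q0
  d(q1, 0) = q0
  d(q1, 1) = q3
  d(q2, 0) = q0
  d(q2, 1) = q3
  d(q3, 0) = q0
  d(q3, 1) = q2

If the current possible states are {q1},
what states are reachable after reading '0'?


Apply transition on '0' from each current state:
  d(q1, 0) = q0

{q0}


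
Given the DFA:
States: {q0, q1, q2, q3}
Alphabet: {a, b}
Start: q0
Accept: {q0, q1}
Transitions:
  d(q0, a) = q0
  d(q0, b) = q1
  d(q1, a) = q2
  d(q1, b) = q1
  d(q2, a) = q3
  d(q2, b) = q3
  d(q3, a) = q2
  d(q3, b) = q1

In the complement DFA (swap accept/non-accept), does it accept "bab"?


Trace: q0 -> q1 -> q2 -> q3
Final: q3
Original accept: {q0, q1}
Complement: q3 is not in original accept

Yes, complement accepts (original rejects)


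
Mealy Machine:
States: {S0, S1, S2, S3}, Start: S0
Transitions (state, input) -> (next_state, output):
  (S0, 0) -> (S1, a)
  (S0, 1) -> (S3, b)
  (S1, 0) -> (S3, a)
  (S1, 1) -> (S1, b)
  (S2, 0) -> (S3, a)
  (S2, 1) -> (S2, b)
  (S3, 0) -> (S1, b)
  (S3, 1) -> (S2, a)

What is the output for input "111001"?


Step-by-step:
  (S0, 1) -> (S3, b)
  (S3, 1) -> (S2, a)
  (S2, 1) -> (S2, b)
  (S2, 0) -> (S3, a)
  (S3, 0) -> (S1, b)
  (S1, 1) -> (S1, b)

"bababb"


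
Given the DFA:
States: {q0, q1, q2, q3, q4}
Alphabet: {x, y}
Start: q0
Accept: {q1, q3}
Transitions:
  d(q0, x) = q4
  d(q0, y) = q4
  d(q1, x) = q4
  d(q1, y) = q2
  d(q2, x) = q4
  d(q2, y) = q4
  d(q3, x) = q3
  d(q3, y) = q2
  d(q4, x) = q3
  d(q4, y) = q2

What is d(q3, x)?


Looking up transition d(q3, x)

q3


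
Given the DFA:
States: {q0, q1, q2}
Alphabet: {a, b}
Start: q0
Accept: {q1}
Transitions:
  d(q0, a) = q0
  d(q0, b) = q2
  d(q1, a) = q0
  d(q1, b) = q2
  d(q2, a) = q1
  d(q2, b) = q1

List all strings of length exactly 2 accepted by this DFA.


All strings of length 2: 4 total
Accepted: 2

"ba", "bb"


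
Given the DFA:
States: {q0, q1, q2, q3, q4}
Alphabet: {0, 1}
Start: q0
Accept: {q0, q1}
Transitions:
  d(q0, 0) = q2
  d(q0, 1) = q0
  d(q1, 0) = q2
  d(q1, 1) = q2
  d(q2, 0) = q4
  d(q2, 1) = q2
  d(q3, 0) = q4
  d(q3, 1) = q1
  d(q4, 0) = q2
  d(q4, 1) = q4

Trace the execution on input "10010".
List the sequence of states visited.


Input: 10010
d(q0, 1) = q0
d(q0, 0) = q2
d(q2, 0) = q4
d(q4, 1) = q4
d(q4, 0) = q2


q0 -> q0 -> q2 -> q4 -> q4 -> q2


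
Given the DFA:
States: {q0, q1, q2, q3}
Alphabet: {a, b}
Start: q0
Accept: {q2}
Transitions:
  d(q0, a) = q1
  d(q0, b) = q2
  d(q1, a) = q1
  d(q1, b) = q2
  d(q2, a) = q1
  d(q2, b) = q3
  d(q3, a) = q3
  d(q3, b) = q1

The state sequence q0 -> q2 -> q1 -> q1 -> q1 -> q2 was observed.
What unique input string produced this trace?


Trace back each transition to find the symbol:
  q0 --[b]--> q2
  q2 --[a]--> q1
  q1 --[a]--> q1
  q1 --[a]--> q1
  q1 --[b]--> q2

"baaab"


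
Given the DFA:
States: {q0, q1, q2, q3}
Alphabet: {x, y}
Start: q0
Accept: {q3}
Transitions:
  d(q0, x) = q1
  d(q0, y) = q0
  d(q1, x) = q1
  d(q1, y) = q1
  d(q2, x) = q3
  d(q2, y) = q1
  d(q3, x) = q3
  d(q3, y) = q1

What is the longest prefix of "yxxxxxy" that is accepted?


Run the DFA, marking each prefix where the state is accepting:
  "" -> q0 [reject]
  "y" -> q0 [reject]
  "yx" -> q1 [reject]
  "yxx" -> q1 [reject]
  "yxxx" -> q1 [reject]
  "yxxxx" -> q1 [reject]
  "yxxxxx" -> q1 [reject]
  "yxxxxxy" -> q1 [reject]

No prefix is accepted


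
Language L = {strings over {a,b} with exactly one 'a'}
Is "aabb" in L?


count('a') = 2

No, "aabb" is not in L


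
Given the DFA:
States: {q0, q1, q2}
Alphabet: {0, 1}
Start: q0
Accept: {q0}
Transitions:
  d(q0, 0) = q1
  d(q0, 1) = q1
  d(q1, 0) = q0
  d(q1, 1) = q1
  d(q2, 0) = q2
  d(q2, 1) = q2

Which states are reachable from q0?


BFS from q0:
  layer 0: {q0}
  layer 1: {q1}

{q0, q1}


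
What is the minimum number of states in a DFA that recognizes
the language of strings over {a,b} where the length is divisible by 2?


States track (length) mod 2.
Need 2 states: one per remainder 0..1; accept = remainder 0.

2


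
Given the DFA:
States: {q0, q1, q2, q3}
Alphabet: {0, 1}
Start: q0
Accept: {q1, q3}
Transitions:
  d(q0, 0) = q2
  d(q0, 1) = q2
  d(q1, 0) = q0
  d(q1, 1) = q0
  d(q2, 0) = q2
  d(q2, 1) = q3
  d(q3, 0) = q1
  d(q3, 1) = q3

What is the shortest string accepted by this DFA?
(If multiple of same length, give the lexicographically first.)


BFS by string length (lex-first path to each state shown):
  len 0: q0<-""
  len 1: q2<-"0"
  len 2: q2<-"00", q3<-"01"
Found accept state at length 2.

"01"


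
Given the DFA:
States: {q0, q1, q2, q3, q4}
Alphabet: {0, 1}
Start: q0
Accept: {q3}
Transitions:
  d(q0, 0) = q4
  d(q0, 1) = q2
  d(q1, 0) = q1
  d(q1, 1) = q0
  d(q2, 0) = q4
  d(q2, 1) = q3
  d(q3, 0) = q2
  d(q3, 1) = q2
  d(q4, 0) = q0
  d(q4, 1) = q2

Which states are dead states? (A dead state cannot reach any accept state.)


Forward reachability from each state:
  q0 -> reaches accept state q3 (live)
  q1 -> reaches accept state q3 (live)
  q2 -> reaches accept state q3 (live)
  q3 -> reaches accept state q3 (live)
  q4 -> reaches accept state q3 (live)

None (all states can reach an accept state)


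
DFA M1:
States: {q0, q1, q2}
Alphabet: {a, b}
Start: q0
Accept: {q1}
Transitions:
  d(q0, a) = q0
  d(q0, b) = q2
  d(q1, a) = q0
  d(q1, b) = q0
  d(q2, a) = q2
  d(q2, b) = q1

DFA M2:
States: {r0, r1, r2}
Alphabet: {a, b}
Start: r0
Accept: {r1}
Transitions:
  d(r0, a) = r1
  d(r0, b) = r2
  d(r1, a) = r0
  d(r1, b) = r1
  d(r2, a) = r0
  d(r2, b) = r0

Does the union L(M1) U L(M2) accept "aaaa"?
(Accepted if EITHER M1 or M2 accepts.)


M1: final=q0 accepted=False
M2: final=r0 accepted=False

No, union rejects (neither accepts)


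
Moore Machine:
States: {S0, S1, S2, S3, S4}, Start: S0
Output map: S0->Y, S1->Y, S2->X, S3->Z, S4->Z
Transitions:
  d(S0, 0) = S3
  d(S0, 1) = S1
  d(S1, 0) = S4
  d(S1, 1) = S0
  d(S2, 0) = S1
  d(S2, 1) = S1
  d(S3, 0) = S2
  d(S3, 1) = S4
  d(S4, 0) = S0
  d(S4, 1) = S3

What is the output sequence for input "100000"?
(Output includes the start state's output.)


Start: S0 (output Y)
  --1--> S1 (output Y)
  --0--> S4 (output Z)
  --0--> S0 (output Y)
  --0--> S3 (output Z)
  --0--> S2 (output X)
  --0--> S1 (output Y)

"YYZYZXY"


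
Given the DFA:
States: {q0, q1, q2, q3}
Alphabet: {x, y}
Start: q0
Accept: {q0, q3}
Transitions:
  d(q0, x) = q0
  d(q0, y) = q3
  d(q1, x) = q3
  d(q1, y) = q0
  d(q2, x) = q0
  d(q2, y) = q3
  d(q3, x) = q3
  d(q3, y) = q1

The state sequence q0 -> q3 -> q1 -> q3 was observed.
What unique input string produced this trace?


Trace back each transition to find the symbol:
  q0 --[y]--> q3
  q3 --[y]--> q1
  q1 --[x]--> q3

"yyx"


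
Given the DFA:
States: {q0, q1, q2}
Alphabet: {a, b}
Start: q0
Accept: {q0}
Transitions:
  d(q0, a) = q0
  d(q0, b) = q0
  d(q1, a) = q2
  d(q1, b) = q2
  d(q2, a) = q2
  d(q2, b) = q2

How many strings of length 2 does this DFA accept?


Enumerating all length-2 strings:
  "aa" -> q0 [accept]
  "ab" -> q0 [accept]
  "ba" -> q0 [accept]
  "bb" -> q0 [accept]

4 out of 4


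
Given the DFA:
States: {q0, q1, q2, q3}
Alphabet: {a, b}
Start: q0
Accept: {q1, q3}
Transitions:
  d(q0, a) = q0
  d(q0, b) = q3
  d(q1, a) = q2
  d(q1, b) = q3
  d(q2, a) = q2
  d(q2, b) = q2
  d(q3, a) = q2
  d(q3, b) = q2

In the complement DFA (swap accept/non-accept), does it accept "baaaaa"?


Trace: q0 -> q3 -> q2 -> q2 -> q2 -> q2 -> q2
Final: q2
Original accept: {q1, q3}
Complement: q2 is not in original accept

Yes, complement accepts (original rejects)


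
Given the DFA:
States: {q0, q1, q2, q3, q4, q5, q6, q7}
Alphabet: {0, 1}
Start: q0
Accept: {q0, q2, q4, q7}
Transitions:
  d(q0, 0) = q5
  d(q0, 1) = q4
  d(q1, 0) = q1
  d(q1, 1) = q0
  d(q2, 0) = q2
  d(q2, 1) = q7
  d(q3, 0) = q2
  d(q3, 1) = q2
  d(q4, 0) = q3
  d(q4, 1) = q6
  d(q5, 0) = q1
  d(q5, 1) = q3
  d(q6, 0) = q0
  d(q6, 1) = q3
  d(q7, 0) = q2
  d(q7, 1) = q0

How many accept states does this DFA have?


Accept states listed: {q0, q2, q4, q7}
Counting: q0(1) q2(2) q4(3) q7(4)

4


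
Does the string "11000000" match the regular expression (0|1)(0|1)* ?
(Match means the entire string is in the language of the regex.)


|string| = 8; first = '1'; last = '0'

Yes, "11000000" matches (0|1)(0|1)*


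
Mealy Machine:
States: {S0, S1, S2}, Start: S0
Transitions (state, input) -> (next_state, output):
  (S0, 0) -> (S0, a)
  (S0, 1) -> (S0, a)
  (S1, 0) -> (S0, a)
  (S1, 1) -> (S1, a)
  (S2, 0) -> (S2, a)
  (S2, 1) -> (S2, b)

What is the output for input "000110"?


Step-by-step:
  (S0, 0) -> (S0, a)
  (S0, 0) -> (S0, a)
  (S0, 0) -> (S0, a)
  (S0, 1) -> (S0, a)
  (S0, 1) -> (S0, a)
  (S0, 0) -> (S0, a)

"aaaaaa"


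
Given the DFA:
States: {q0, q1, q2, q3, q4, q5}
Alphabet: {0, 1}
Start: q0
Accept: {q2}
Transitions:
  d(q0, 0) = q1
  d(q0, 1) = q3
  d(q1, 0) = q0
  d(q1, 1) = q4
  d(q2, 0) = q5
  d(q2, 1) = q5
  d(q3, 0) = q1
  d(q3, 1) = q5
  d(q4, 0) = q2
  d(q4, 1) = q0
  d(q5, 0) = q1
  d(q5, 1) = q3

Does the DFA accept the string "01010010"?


Trace: q0 -> q1 -> q4 -> q2 -> q5 -> q1 -> q0 -> q3 -> q1
Final state: q1
Accept states: {q2}

No, rejected (final state q1 is not an accept state)


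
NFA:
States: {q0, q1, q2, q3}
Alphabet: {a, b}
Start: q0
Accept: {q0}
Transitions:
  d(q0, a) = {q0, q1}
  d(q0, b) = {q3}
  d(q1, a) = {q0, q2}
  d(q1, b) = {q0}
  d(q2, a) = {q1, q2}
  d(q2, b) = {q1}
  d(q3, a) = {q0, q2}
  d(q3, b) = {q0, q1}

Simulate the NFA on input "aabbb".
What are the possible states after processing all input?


Start: {q0}
  --a--> {q0, q1}
  --a--> {q0, q1, q2}
  --b--> {q0, q1, q3}
  --b--> {q0, q1, q3}
  --b--> {q0, q1, q3}

{q0, q1, q3}


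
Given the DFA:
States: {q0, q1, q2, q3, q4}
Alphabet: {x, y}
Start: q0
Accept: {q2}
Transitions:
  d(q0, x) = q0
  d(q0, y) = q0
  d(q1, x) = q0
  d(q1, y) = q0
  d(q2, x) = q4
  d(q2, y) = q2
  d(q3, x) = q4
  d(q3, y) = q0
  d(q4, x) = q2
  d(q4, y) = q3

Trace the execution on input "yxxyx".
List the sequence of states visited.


Input: yxxyx
d(q0, y) = q0
d(q0, x) = q0
d(q0, x) = q0
d(q0, y) = q0
d(q0, x) = q0


q0 -> q0 -> q0 -> q0 -> q0 -> q0


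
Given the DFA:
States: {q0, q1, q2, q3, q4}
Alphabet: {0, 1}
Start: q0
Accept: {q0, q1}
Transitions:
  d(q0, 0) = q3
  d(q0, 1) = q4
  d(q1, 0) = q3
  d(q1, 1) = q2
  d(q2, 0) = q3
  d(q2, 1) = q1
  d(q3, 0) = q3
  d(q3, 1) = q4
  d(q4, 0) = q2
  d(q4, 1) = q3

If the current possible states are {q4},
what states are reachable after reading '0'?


Apply transition on '0' from each current state:
  d(q4, 0) = q2

{q2}


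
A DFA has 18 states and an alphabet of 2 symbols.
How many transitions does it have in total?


Each state has exactly one transition per symbol.
18 * 2 = 36

36


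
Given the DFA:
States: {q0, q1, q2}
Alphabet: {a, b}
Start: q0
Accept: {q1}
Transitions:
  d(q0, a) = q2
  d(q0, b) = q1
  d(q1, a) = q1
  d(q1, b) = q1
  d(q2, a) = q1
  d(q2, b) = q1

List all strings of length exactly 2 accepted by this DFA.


All strings of length 2: 4 total
Accepted: 4

"aa", "ab", "ba", "bb"


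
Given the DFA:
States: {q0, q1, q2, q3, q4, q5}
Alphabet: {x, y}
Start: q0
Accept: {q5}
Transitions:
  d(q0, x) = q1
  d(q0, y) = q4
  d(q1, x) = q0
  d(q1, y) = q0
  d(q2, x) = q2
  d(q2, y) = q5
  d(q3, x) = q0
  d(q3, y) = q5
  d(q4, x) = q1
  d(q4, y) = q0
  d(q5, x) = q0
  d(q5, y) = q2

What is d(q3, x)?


Looking up transition d(q3, x)

q0


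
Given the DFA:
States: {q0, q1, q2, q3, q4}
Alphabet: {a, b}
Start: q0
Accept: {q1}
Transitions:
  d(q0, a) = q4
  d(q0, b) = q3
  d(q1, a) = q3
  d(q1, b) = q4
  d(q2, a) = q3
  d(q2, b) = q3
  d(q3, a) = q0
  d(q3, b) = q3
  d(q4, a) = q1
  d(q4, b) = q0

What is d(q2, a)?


Looking up transition d(q2, a)

q3


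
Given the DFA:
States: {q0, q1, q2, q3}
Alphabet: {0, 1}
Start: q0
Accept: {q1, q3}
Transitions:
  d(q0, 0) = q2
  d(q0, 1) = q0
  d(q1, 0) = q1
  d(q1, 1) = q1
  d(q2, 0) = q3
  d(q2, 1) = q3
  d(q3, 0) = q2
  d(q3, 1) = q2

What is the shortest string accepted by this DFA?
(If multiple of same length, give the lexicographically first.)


BFS by string length (lex-first path to each state shown):
  len 0: q0<-""
  len 1: q0<-"1", q2<-"0"
  len 2: q0<-"11", q2<-"10", q3<-"00"
Found accept state at length 2.

"00"


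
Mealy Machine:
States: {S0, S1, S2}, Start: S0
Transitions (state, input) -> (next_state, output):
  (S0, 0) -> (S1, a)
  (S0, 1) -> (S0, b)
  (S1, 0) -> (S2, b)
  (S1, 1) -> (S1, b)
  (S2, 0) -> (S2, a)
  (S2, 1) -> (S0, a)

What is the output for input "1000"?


Step-by-step:
  (S0, 1) -> (S0, b)
  (S0, 0) -> (S1, a)
  (S1, 0) -> (S2, b)
  (S2, 0) -> (S2, a)

"baba"


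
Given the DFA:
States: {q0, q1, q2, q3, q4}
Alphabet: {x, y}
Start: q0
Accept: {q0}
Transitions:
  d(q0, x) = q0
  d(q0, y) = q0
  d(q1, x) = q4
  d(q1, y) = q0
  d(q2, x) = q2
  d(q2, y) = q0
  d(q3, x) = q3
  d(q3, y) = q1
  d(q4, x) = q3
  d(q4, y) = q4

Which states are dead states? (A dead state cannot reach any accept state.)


Forward reachability from each state:
  q0 -> reaches accept state q0 (live)
  q1 -> reaches accept state q0 (live)
  q2 -> reaches accept state q0 (live)
  q3 -> reaches accept state q0 (live)
  q4 -> reaches accept state q0 (live)

None (all states can reach an accept state)


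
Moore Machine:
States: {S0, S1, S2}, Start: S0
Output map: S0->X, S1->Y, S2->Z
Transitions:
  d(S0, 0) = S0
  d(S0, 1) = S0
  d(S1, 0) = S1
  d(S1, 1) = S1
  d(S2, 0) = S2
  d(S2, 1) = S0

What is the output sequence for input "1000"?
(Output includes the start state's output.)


Start: S0 (output X)
  --1--> S0 (output X)
  --0--> S0 (output X)
  --0--> S0 (output X)
  --0--> S0 (output X)

"XXXXX"


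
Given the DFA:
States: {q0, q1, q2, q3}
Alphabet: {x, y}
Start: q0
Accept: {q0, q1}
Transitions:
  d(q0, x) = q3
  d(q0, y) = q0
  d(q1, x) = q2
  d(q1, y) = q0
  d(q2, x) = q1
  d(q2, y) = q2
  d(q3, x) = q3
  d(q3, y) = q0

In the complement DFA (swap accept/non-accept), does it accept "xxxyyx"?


Trace: q0 -> q3 -> q3 -> q3 -> q0 -> q0 -> q3
Final: q3
Original accept: {q0, q1}
Complement: q3 is not in original accept

Yes, complement accepts (original rejects)


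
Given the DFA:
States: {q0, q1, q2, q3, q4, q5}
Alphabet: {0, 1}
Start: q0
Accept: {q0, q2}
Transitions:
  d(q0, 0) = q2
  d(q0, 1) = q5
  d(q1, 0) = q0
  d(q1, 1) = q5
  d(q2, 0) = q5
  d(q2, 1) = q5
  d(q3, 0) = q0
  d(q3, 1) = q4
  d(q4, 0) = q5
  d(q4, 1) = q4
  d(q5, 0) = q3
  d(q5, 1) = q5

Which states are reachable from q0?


BFS from q0:
  layer 0: {q0}
  layer 1: {q2, q5}
  layer 2: {q3}
  layer 3: {q4}

{q0, q2, q3, q4, q5}


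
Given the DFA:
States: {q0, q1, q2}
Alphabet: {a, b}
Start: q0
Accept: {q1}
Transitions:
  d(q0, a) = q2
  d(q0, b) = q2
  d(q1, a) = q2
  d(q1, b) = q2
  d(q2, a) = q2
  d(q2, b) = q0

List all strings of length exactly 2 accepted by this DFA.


All strings of length 2: 4 total
Accepted: 0

None


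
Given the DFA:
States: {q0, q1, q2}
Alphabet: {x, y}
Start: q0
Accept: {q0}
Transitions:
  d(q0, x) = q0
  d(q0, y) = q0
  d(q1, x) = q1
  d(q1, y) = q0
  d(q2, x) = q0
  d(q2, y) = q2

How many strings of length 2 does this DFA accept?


Enumerating all length-2 strings:
  "xx" -> q0 [accept]
  "xy" -> q0 [accept]
  "yx" -> q0 [accept]
  "yy" -> q0 [accept]

4 out of 4
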